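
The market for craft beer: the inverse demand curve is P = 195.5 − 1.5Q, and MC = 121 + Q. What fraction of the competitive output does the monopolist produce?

A monopolist chooses Q where MR = MC. MR = 195.5 − 3Q; setting this equal to 121 + Q gives Q = 18.625 and P = 2681/16.
Competitive equilibrium sets price equal to marginal cost: 195.5 − 1.5Q = 121 + Q, so Q = 29.8 and P = 150.8.
Ratio Q_m/Q_c = 18.625/29.8 = 0.625.

Q_m/Q_c = 0.625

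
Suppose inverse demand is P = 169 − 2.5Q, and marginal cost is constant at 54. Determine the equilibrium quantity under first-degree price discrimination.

Q = 46

With perfect price discrimination, output is the efficient level Q = 46 (where demand meets MC), but every buyer pays their willingness to pay: CS = 0 and PS = total surplus.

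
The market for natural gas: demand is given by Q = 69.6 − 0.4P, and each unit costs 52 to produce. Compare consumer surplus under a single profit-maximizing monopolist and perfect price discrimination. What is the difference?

Consumer surplus falls by 744.2

Inverting demand: P = 174 − 2.5Q.
A monopolist chooses Q where MR = MC. MR = 174 − 5Q; setting this equal to 52 gives Q = 24.4 and P = 113.
CS = ½·(174 − 113)·24.4 = 744.2.
With perfect price discrimination, output is the efficient level Q = 48.8 (where demand meets MC), but every buyer pays their willingness to pay: CS = 0 and PS = total surplus.
CS = 0.
Change in consumer surplus: 0 − 744.2 = −744.2.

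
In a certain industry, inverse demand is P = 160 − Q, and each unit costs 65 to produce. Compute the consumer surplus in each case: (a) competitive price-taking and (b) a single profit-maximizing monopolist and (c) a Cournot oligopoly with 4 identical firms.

Perfect competition: P = MC = 65, so 160 − Q = 65 and Q = 95.
CS = ½·(160 − 65)·95 = 4512.5.
A monopolist chooses Q where MR = MC. MR = 160 − 2Q; setting this equal to 65 gives Q = 47.5 and P = 112.5.
CS = ½·(160 − 112.5)·47.5 = 1128.125.
In a 4-firm Cournot equilibrium, symmetry and the first-order condition give q = (160 − 65)/(5) = 19. So Q = 76 and P = 84.
CS = ½·(160 − 84)·76 = 2888.

Competition: CS = 4512.5; Monopoly: CS = 1128.125; Cournot: CS = 2888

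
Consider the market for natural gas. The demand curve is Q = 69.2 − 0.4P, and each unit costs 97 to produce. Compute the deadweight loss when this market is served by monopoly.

DWL = 288.8

Inverting demand: P = 173 − 2.5Q.
Competitive firms price at marginal cost: P = 97, giving Q = 30.4.
A monopolist chooses Q where MR = MC. MR = 173 − 5Q; setting this equal to 97 gives Q = 15.2 and P = 135.
DWL is the triangle between Q = 15.2 and Q = 30.4: ½·(30.4 − 15.2)·(135 − 97) = 288.8.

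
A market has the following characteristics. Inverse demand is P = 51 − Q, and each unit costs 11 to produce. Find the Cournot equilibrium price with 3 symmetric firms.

P = 21

In a 3-firm Cournot equilibrium, symmetry and the first-order condition give q = (51 − 11)/(4) = 10. So Q = 30 and P = 21.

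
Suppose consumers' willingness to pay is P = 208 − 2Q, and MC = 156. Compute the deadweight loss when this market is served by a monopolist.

DWL = 169

Competitive firms price at marginal cost: P = 156, giving Q = 26.
Monopoly sets MR = MC: 208 − 4Q = 156 ⇒ Q = 13, P = 208 − 2·13 = 182.
DWL is the triangle between Q = 13 and Q = 26: ½·(26 − 13)·(182 − 156) = 169.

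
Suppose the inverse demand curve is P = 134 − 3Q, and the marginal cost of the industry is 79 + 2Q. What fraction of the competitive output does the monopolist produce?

Q_m/Q_c = 0.625

The monopolist equates marginal revenue to marginal cost: 134 − 6Q = 79 + 2Q, so Q = 6.875. From demand, P = 113.375.
Competitive equilibrium sets price equal to marginal cost: 134 − 3Q = 79 + 2Q, so Q = 11 and P = 101.
Ratio Q_m/Q_c = 6.875/11 = 0.625.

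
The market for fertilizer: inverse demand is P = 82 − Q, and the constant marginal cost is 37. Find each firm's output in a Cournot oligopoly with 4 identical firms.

q_i = 9

In a 4-firm Cournot equilibrium, symmetry and the first-order condition give q = (82 − 37)/(5) = 9. So Q = 36 and P = 46.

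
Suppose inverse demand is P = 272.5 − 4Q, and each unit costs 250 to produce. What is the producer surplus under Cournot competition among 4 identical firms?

PS = 20.25

Cournot with 4 identical firms: the symmetric best-response condition is 272.5 − 20q = 250. Each firm produces q = 1.125, total output Q = 4.5, price P = 254.5.
PS = (254.5 − 250)·4.5 = 20.25.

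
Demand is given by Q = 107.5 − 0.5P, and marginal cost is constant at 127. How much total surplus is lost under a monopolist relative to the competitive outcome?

DWL = 484

Inverting demand: P = 215 − 2Q.
Under competition P = MC = 127, so Q = (215 − 127)/2 = 44.
A monopolist chooses Q where MR = MC. MR = 215 − 4Q; setting this equal to 127 gives Q = 22 and P = 171.
DWL is the triangle between Q = 22 and Q = 44: ½·(44 − 22)·(171 − 127) = 484.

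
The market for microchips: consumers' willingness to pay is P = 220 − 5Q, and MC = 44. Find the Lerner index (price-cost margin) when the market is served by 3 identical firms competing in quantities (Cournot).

With 3 symmetric Cournot firms, each firm's FOC gives 220 − 20q = 44, so q = 8.8, Q = 3·8.8 = 26.4, and P = 88.
Lerner index = (P − MC)/P = (88 − 44)/88 = 0.5.

Lerner index = 0.5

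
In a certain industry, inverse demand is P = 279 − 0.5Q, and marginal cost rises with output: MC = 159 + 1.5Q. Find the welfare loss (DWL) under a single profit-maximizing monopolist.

Under competition P = MC: 279 − 0.5Q = 159 + 1.5Q ⇒ Q = 60, P = 249.
The monopolist equates marginal revenue to marginal cost: 279 − Q = 159 + 1.5Q, so Q = 48. From demand, P = 255.
CS = ½·(279 − 249)·60 = 900; PS = (249·60 − 159·60 − ½·1.5·60²) = 2700; TS = 3600.
CS = ½·(279 − 255)·48 = 576; PS = (255·48 − 159·48 − ½·1.5·48²) = 2880; TS = 3456.
DWL = 3600 − 3456 = 144.

DWL = 144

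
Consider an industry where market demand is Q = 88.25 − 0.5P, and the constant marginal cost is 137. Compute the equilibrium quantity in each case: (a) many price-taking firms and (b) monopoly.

Inverting demand: P = 176.5 − 2Q.
Under competition P = MC = 137, so Q = (176.5 − 137)/2 = 19.75.
The monopolist equates marginal revenue to marginal cost: 176.5 − 4Q = 137, so Q = 9.875. From demand, P = 156.75.

Competition: Q = 19.75; Monopoly: Q = 9.875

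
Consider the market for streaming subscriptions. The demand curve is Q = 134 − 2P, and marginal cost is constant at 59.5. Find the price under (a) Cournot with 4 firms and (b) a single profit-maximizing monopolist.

Inverting demand: P = 67 − 0.5Q.
With 4 symmetric Cournot firms, each firm's FOC gives 67 − 2.5q = 59.5, so q = 3, Q = 4·3 = 12, and P = 61.
The monopolist equates marginal revenue to marginal cost: 67 − Q = 59.5, so Q = 7.5. From demand, P = 63.25.

Cournot: P = 61; Monopoly: P = 63.25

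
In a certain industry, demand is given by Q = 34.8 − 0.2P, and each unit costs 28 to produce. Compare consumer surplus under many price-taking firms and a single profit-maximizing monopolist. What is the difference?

Inverting demand: P = 174 − 5Q.
Competitive firms price at marginal cost: P = 28, giving Q = 29.2.
CS = ½·(174 − 28)·29.2 = 2131.6.
A monopolist chooses Q where MR = MC. MR = 174 − 10Q; setting this equal to 28 gives Q = 14.6 and P = 101.
CS = ½·(174 − 101)·14.6 = 532.9.
Change in consumer surplus: 532.9 − 2131.6 = −1598.7.

CS falls by 1598.7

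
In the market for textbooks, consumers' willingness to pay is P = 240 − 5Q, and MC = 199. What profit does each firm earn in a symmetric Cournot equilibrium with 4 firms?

In a 4-firm Cournot equilibrium, symmetry and the first-order condition give q = (240 − 199)/(25) = 1.64. So Q = 6.56 and P = 207.2.
Each firm's profit = (207.2 − 199)·1.64 = 13.448.

π_i = 13.448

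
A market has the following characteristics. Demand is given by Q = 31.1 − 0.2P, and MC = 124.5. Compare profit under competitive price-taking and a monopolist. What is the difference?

Profit rises by 48.05

Inverting demand: P = 155.5 − 5Q.
Under competition P = MC = 124.5, so Q = (155.5 − 124.5)/5 = 6.2.
Profit = (124.5 − 124.5)·6.2 = 0.
A monopolist chooses Q where MR = MC. MR = 155.5 − 10Q; setting this equal to 124.5 gives Q = 3.1 and P = 140.
Profit = (140 − 124.5)·3.1 = 48.05.
Change in profit: 48.05 − 0 = 48.05.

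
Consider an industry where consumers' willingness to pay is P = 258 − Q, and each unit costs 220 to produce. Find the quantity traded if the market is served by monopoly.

Q = 19

A monopolist chooses Q where MR = MC. MR = 258 − 2Q; setting this equal to 220 gives Q = 19 and P = 239.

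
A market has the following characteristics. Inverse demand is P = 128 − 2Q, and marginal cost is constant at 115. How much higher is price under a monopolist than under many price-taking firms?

P rises by 6.5

Perfect competition: P = MC = 115, so 128 − 2Q = 115 and Q = 6.5.
The monopolist equates marginal revenue to marginal cost: 128 − 4Q = 115, so Q = 3.25. From demand, P = 121.5.
Change in price: 121.5 − 115 = 6.5.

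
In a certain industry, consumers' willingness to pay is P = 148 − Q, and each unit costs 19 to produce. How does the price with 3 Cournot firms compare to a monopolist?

Cournot: P = 51.25; Monopoly: P = 83.5

With 3 symmetric Cournot firms, each firm's FOC gives 148 − 4q = 19, so q = 32.25, Q = 3·32.25 = 96.75, and P = 51.25.
The monopolist equates marginal revenue to marginal cost: 148 − 2Q = 19, so Q = 64.5. From demand, P = 83.5.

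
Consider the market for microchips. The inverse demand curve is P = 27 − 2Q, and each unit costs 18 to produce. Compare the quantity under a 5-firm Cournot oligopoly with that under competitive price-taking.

Cournot: Q = 3.75; Competition: Q = 4.5

Cournot with 5 identical firms: the symmetric best-response condition is 27 − 12q = 18. Each firm produces q = 0.75, total output Q = 3.75, price P = 19.5.
Perfect competition: P = MC = 18, so 27 − 2Q = 18 and Q = 4.5.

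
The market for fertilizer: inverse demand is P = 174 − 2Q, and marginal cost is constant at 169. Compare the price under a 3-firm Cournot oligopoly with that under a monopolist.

Cournot: P = 170.25; Monopoly: P = 171.5

Cournot with 3 identical firms: the symmetric best-response condition is 174 − 8q = 169. Each firm produces q = 0.625, total output Q = 1.875, price P = 170.25.
The monopolist equates marginal revenue to marginal cost: 174 − 4Q = 169, so Q = 1.25. From demand, P = 171.5.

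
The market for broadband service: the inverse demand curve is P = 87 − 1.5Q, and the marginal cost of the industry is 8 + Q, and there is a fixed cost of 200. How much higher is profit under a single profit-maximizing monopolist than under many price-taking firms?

Under competition P = MC: 87 − 1.5Q = 8 + Q ⇒ Q = 31.6, P = 39.6.
Profit = 39.6·31.6 − (8·31.6 + ½·1·31.6²) − 200 = 299.28.
The monopolist equates marginal revenue to marginal cost: 87 − 3Q = 8 + Q, so Q = 19.75. From demand, P = 57.375.
Profit = 57.375·19.75 − (8·19.75 + ½·1·19.75²) − 200 = 580.125.
Change in profit: 580.125 − 299.28 = 280.845.

Profit rises by 280.845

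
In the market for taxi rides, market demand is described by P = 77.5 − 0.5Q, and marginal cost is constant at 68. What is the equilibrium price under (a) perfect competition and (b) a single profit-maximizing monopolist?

Perfect competition: P = MC = 68, so 77.5 − 0.5Q = 68 and Q = 19.
The monopolist equates marginal revenue to marginal cost: 77.5 − Q = 68, so Q = 9.5. From demand, P = 72.75.

Competition: P = 68; Monopoly: P = 72.75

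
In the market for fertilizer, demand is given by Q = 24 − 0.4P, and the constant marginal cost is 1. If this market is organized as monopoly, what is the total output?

Inverting demand: P = 60 − 2.5Q.
The monopolist equates marginal revenue to marginal cost: 60 − 5Q = 1, so Q = 11.8. From demand, P = 30.5.

Q = 11.8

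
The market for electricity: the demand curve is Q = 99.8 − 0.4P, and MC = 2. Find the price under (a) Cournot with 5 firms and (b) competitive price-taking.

Inverting demand: P = 249.5 − 2.5Q.
Cournot with 5 identical firms: the symmetric best-response condition is 249.5 − 15q = 2. Each firm produces q = 16.5, total output Q = 82.5, price P = 43.25.
Competitive firms price at marginal cost: P = 2, giving Q = 99.

Cournot: P = 43.25; Competition: P = 2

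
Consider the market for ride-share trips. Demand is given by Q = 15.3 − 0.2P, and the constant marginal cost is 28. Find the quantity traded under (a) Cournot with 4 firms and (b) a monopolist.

Inverting demand: P = 76.5 − 5Q.
With 4 symmetric Cournot firms, each firm's FOC gives 76.5 − 25q = 28, so q = 1.94, Q = 4·1.94 = 7.76, and P = 37.7.
A monopolist chooses Q where MR = MC. MR = 76.5 − 10Q; setting this equal to 28 gives Q = 4.85 and P = 52.25.

Cournot: Q = 7.76; Monopoly: Q = 4.85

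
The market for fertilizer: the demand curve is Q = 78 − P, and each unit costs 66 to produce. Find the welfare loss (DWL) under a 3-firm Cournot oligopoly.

Inverting demand: P = 78 − Q.
Under competition P = MC = 66, so Q = (78 − 66)/1 = 12.
Cournot with 3 identical firms: the symmetric best-response condition is 78 − 4q = 66. Each firm produces q = 3, total output Q = 9, price P = 69.
DWL is the triangle between Q = 9 and Q = 12: ½·(12 − 9)·(69 − 66) = 4.5.

DWL = 4.5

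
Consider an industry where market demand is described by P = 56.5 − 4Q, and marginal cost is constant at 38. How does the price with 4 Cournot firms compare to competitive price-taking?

With 4 symmetric Cournot firms, each firm's FOC gives 56.5 − 20q = 38, so q = 0.925, Q = 4·0.925 = 3.7, and P = 41.7.
Perfect competition: P = MC = 38, so 56.5 − 4Q = 38 and Q = 4.625.

Cournot: P = 41.7; Competition: P = 38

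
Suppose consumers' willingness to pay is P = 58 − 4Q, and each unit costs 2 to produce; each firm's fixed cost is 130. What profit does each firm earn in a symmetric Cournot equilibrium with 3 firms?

Cournot with 3 identical firms: the symmetric best-response condition is 58 − 16q = 2. Each firm produces q = 3.5, total output Q = 10.5, price P = 16.
Each firm's profit = (16 − 2)·3.5 − 130 = −81.

π_i = −81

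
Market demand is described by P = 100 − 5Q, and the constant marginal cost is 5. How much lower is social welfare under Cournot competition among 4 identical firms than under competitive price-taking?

Under competition P = MC = 5, so Q = (100 − 5)/5 = 19.
CS = ½·(100 − 5)·19 = 902.5; PS = (5 − 5)·19 = 0; TS = 902.5.
With 4 symmetric Cournot firms, each firm's FOC gives 100 − 25q = 5, so q = 3.8, Q = 4·3.8 = 15.2, and P = 24.
CS = ½·(100 − 24)·15.2 = 577.6; PS = (24 − 5)·15.2 = 288.8; TS = 866.4.
Change in social welfare: 866.4 − 902.5 = −36.1.

TS falls by 36.1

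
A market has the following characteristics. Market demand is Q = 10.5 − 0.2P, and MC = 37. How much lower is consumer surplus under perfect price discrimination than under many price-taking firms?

Consumer surplus falls by 24.025

Inverting demand: P = 52.5 − 5Q.
Under competition P = MC = 37, so Q = (52.5 − 37)/5 = 3.1.
CS = ½·(52.5 − 37)·3.1 = 24.025.
With perfect price discrimination, output is the efficient level Q = 3.1 (where demand meets MC), but every buyer pays their willingness to pay: CS = 0 and PS = total surplus.
CS = 0.
Change in consumer surplus: 0 − 24.025 = −24.025.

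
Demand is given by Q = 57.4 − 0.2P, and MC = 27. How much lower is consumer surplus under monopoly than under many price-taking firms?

CS falls by 5070

Inverting demand: P = 287 − 5Q.
Competitive firms price at marginal cost: P = 27, giving Q = 52.
CS = ½·(287 − 27)·52 = 6760.
A monopolist chooses Q where MR = MC. MR = 287 − 10Q; setting this equal to 27 gives Q = 26 and P = 157.
CS = ½·(287 − 157)·26 = 1690.
Change in consumer surplus: 1690 − 6760 = −5070.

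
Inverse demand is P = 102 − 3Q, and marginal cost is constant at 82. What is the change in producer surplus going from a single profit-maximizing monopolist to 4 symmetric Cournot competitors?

The monopolist equates marginal revenue to marginal cost: 102 − 6Q = 82, so Q = 10/3. From demand, P = 92.
PS = (92 − 82)·10/3 = 100/3.
In a 4-firm Cournot equilibrium, symmetry and the first-order condition give q = (102 − 82)/(15) = 4/3. So Q = 16/3 and P = 86.
PS = (86 − 82)·16/3 = 64/3.
Change in producer surplus: 64/3 − 100/3 = −12.

Producer surplus falls by 12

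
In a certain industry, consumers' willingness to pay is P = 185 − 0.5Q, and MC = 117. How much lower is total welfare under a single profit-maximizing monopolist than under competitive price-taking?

Total welfare falls by 1156

Under competition P = MC = 117, so Q = (185 − 117)/0.5 = 136.
CS = ½·(185 − 117)·136 = 4624; PS = (117 − 117)·136 = 0; TS = 4624.
The monopolist equates marginal revenue to marginal cost: 185 − Q = 117, so Q = 68. From demand, P = 151.
CS = ½·(185 − 151)·68 = 1156; PS = (151 − 117)·68 = 2312; TS = 3468.
Change in total welfare: 3468 − 4624 = −1156.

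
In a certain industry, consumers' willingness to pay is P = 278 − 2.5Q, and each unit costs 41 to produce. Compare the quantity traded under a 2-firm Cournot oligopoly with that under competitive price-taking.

Cournot with 2 identical firms: the symmetric best-response condition is 278 − 7.5q = 41. Each firm produces q = 31.6, total output Q = 63.2, price P = 120.
Competitive firms price at marginal cost: P = 41, giving Q = 94.8.

Cournot: Q = 63.2; Competition: Q = 94.8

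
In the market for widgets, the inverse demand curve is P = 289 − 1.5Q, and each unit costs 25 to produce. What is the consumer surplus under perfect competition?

CS = 23232

Competitive firms price at marginal cost: P = 25, giving Q = 176.
CS = ½·(289 − 25)·176 = 23232.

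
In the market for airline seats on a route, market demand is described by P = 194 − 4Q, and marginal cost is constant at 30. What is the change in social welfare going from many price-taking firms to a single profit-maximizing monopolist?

TS falls by 840.5

Competitive firms price at marginal cost: P = 30, giving Q = 41.
CS = ½·(194 − 30)·41 = 3362; PS = (30 − 30)·41 = 0; TS = 3362.
Monopoly sets MR = MC: 194 − 8Q = 30 ⇒ Q = 20.5, P = 194 − 4·20.5 = 112.
CS = ½·(194 − 112)·20.5 = 840.5; PS = (112 − 30)·20.5 = 1681; TS = 2521.5.
Change in social welfare: 2521.5 − 3362 = −840.5.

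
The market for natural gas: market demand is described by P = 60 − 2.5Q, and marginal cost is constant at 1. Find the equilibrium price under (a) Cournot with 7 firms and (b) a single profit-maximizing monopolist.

Cournot with 7 identical firms: the symmetric best-response condition is 60 − 20q = 1. Each firm produces q = 2.95, total output Q = 20.65, price P = 8.375.
Monopoly sets MR = MC: 60 − 5Q = 1 ⇒ Q = 11.8, P = 60 − 2.5·11.8 = 30.5.

Cournot: P = 8.375; Monopoly: P = 30.5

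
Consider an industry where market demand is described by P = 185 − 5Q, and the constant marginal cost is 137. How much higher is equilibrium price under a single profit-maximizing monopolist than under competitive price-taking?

P rises by 24

Under competition P = MC = 137, so Q = (185 − 137)/5 = 9.6.
A monopolist chooses Q where MR = MC. MR = 185 − 10Q; setting this equal to 137 gives Q = 4.8 and P = 161.
Change in equilibrium price: 161 − 137 = 24.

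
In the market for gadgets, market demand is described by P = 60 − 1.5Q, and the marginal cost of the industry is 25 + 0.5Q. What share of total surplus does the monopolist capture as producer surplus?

PS/TS = 0.7

A monopolist chooses Q where MR = MC. MR = 60 − 3Q; setting this equal to 25 + 0.5Q gives Q = 10 and P = 45.
CS = ½·(60 − 45)·10 = 75.
PS = P·Q − VC(Q) = 45·10 − (25·10 + ½·0.5·10²) = 175.
Share captured = PS/TS = 175/250 = 0.7.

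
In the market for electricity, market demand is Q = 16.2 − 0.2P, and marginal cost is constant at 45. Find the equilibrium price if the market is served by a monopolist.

Inverting demand: P = 81 − 5Q.
Monopoly sets MR = MC: 81 − 10Q = 45 ⇒ Q = 3.6, P = 81 − 5·3.6 = 63.

P = 63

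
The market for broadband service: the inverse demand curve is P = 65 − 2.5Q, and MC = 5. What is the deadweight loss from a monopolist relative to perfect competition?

Perfect competition: P = MC = 5, so 65 − 2.5Q = 5 and Q = 24.
The monopolist equates marginal revenue to marginal cost: 65 − 5Q = 5, so Q = 12. From demand, P = 35.
DWL is the triangle between Q = 12 and Q = 24: ½·(24 − 12)·(35 − 5) = 180.

DWL = 180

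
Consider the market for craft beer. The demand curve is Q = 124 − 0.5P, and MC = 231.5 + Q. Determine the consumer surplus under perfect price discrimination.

Inverting demand: P = 248 − 2Q.
Under first-degree price discrimination the firm charges each unit its demand price and produces up to where P = MC, i.e. Q = 5.5. Consumer surplus is zero; producer surplus equals total surplus.
CS = 0.

CS = 0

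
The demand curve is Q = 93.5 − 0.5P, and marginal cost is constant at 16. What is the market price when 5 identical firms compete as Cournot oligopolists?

Inverting demand: P = 187 − 2Q.
With 5 symmetric Cournot firms, each firm's FOC gives 187 − 12q = 16, so q = 14.25, Q = 5·14.25 = 71.25, and P = 44.5.

P = 44.5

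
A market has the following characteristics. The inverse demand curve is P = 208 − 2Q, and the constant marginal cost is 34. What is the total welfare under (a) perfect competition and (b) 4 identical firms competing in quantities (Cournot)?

Competition: TS = 7569; Cournot: TS = 7266.24

Perfect competition: P = MC = 34, so 208 − 2Q = 34 and Q = 87.
CS = ½·(208 − 34)·87 = 7569; PS = (34 − 34)·87 = 0; TS = 7569.
With 4 symmetric Cournot firms, each firm's FOC gives 208 − 10q = 34, so q = 17.4, Q = 4·17.4 = 69.6, and P = 68.8.
CS = ½·(208 − 68.8)·69.6 = 4844.16; PS = (68.8 − 34)·69.6 = 2422.08; TS = 7266.24.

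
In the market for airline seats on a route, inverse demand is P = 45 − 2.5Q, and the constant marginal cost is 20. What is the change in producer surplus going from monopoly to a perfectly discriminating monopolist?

Monopoly sets MR = MC: 45 − 5Q = 20 ⇒ Q = 5, P = 45 − 2.5·5 = 32.5.
PS = (32.5 − 20)·5 = 62.5.
With perfect price discrimination, output is the efficient level Q = 10 (where demand meets MC), but every buyer pays their willingness to pay: CS = 0 and PS = total surplus.
PS = ½·(45 − 20)·10 = 125.
Change in producer surplus: 125 − 62.5 = 62.5.

Producer surplus rises by 62.5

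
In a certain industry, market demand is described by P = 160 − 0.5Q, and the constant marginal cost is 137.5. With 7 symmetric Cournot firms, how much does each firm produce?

Cournot with 7 identical firms: the symmetric best-response condition is 160 − 4q = 137.5. Each firm produces q = 5.625, total output Q = 39.375, price P = 2245/16.

q_i = 5.625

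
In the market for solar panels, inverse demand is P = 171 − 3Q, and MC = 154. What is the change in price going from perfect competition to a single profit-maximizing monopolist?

Competitive firms price at marginal cost: P = 154, giving Q = 17/3.
Monopoly sets MR = MC: 171 − 6Q = 154 ⇒ Q = 17/6, P = 171 − 3·17/6 = 162.5.
Change in price: 162.5 − 154 = 8.5.

Price rises by 8.5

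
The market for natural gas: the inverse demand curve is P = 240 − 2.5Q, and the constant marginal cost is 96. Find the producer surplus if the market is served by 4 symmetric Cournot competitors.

Cournot with 4 identical firms: the symmetric best-response condition is 240 − 12.5q = 96. Each firm produces q = 11.52, total output Q = 46.08, price P = 124.8.
PS = (124.8 − 96)·46.08 = 1327.104.

PS = 1327.104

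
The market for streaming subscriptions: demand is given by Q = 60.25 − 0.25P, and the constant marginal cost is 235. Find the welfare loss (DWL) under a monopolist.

DWL = 1.125

Inverting demand: P = 241 − 4Q.
Under competition P = MC = 235, so Q = (241 − 235)/4 = 1.5.
The monopolist equates marginal revenue to marginal cost: 241 − 8Q = 235, so Q = 0.75. From demand, P = 238.
DWL is the triangle between Q = 0.75 and Q = 1.5: ½·(1.5 − 0.75)·(238 − 235) = 1.125.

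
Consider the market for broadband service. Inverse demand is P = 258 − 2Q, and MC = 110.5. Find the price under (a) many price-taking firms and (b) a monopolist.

Competition: P = 110.5; Monopoly: P = 184.25

Perfect competition: P = MC = 110.5, so 258 − 2Q = 110.5 and Q = 73.75.
The monopolist equates marginal revenue to marginal cost: 258 − 4Q = 110.5, so Q = 36.875. From demand, P = 184.25.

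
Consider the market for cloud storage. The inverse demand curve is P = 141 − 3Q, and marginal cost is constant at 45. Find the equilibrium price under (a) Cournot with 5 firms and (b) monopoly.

Cournot with 5 identical firms: the symmetric best-response condition is 141 − 18q = 45. Each firm produces q = 16/3, total output Q = 80/3, price P = 61.
The monopolist equates marginal revenue to marginal cost: 141 − 6Q = 45, so Q = 16. From demand, P = 93.

Cournot: P = 61; Monopoly: P = 93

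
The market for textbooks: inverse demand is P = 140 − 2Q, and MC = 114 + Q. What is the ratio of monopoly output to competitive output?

Monopoly sets MR = MC: 140 − 4Q = 114 + Q ⇒ Q = 5.2, P = 140 − 2·5.2 = 129.6.
Competitive equilibrium sets price equal to marginal cost: 140 − 2Q = 114 + Q, so Q = 26/3 and P = 368/3.
Ratio Q_m/Q_c = 5.2/(26/3) = 0.6.

Q_m/Q_c = 0.6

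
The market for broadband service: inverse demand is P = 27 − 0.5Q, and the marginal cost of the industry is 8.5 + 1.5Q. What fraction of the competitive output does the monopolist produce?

Q_m/Q_c = 0.8

The monopolist equates marginal revenue to marginal cost: 27 − Q = 8.5 + 1.5Q, so Q = 7.4. From demand, P = 23.3.
Competitive equilibrium sets price equal to marginal cost: 27 − 0.5Q = 8.5 + 1.5Q, so Q = 9.25 and P = 22.375.
Ratio Q_m/Q_c = 7.4/9.25 = 0.8.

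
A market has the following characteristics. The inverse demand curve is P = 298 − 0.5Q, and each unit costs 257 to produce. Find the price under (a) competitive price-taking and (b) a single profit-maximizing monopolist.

Competition: P = 257; Monopoly: P = 277.5

Perfect competition: P = MC = 257, so 298 − 0.5Q = 257 and Q = 82.
The monopolist equates marginal revenue to marginal cost: 298 − Q = 257, so Q = 41. From demand, P = 277.5.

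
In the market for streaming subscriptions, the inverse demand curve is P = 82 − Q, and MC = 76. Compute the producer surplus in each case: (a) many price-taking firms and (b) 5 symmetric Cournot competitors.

Competition: PS = 0; Cournot: PS = 5

Perfect competition: P = MC = 76, so 82 − Q = 76 and Q = 6.
PS = (76 − 76)·6 = 0.
In a 5-firm Cournot equilibrium, symmetry and the first-order condition give q = (82 − 76)/(6) = 1. So Q = 5 and P = 77.
PS = (77 − 76)·5 = 5.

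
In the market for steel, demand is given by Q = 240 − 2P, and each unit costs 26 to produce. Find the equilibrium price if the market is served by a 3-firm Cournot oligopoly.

Inverting demand: P = 120 − 0.5Q.
With 3 symmetric Cournot firms, each firm's FOC gives 120 − 2q = 26, so q = 47, Q = 3·47 = 141, and P = 49.5.

P = 49.5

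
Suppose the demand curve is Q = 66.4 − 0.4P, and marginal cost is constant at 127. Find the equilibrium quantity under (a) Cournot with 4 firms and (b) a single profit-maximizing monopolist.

Cournot: Q = 12.48; Monopoly: Q = 7.8

Inverting demand: P = 166 − 2.5Q.
With 4 symmetric Cournot firms, each firm's FOC gives 166 − 12.5q = 127, so q = 3.12, Q = 4·3.12 = 12.48, and P = 134.8.
The monopolist equates marginal revenue to marginal cost: 166 − 5Q = 127, so Q = 7.8. From demand, P = 146.5.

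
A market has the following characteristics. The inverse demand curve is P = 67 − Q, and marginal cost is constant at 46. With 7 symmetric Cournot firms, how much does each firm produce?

With 7 symmetric Cournot firms, each firm's FOC gives 67 − 8q = 46, so q = 2.625, Q = 7·2.625 = 18.375, and P = 48.625.

q_i = 2.625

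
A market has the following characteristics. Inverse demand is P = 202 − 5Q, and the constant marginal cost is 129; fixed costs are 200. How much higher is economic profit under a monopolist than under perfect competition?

π rises by 266.45

Competitive firms price at marginal cost: P = 129, giving Q = 14.6.
Profit = (129 − 129)·14.6 − 200 = −200.
A monopolist chooses Q where MR = MC. MR = 202 − 10Q; setting this equal to 129 gives Q = 7.3 and P = 165.5.
Profit = (165.5 − 129)·7.3 − 200 = 66.45.
Change in economic profit: 66.45 − −200 = 266.45.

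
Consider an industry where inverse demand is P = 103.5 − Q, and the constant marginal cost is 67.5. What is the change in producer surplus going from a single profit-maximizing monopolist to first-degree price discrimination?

Monopoly sets MR = MC: 103.5 − 2Q = 67.5 ⇒ Q = 18, P = 103.5 − 18 = 85.5.
PS = (85.5 − 67.5)·18 = 324.
Under first-degree price discrimination the firm charges each unit its demand price and produces up to where P = MC, i.e. Q = 36. Consumer surplus is zero; producer surplus equals total surplus.
PS = ½·(103.5 − 67.5)·36 = 648.
Change in producer surplus: 648 − 324 = 324.

PS rises by 324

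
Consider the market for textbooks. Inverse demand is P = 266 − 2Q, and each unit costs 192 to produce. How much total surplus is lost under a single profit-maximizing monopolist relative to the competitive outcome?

DWL = 342.25

Under competition P = MC = 192, so Q = (266 − 192)/2 = 37.
A monopolist chooses Q where MR = MC. MR = 266 − 4Q; setting this equal to 192 gives Q = 18.5 and P = 229.
DWL is the triangle between Q = 18.5 and Q = 37: ½·(37 − 18.5)·(229 − 192) = 342.25.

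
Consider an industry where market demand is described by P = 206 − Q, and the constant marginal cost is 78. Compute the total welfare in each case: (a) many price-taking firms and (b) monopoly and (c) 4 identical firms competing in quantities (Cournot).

Perfect competition: P = MC = 78, so 206 − Q = 78 and Q = 128.
CS = ½·(206 − 78)·128 = 8192; PS = (78 − 78)·128 = 0; TS = 8192.
Monopoly sets MR = MC: 206 − 2Q = 78 ⇒ Q = 64, P = 206 − 64 = 142.
CS = ½·(206 − 142)·64 = 2048; PS = (142 − 78)·64 = 4096; TS = 6144.
In a 4-firm Cournot equilibrium, symmetry and the first-order condition give q = (206 − 78)/(5) = 25.6. So Q = 102.4 and P = 103.6.
CS = ½·(206 − 103.6)·102.4 = 5242.88; PS = (103.6 − 78)·102.4 = 2621.44; TS = 7864.32.

Competition: TS = 8192; Monopoly: TS = 6144; Cournot: TS = 7864.32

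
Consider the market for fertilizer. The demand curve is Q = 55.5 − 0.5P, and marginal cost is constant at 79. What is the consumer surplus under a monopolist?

CS = 64

Inverting demand: P = 111 − 2Q.
Monopoly sets MR = MC: 111 − 4Q = 79 ⇒ Q = 8, P = 111 − 2·8 = 95.
CS = ½·(111 − 95)·8 = 64.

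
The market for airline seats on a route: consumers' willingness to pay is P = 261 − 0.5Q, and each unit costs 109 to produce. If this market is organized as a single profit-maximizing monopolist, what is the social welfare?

A monopolist chooses Q where MR = MC. MR = 261 − Q; setting this equal to 109 gives Q = 152 and P = 185.
CS = ½·(261 − 185)·152 = 5776; PS = (185 − 109)·152 = 11552; TS = 17328.

TS = 17328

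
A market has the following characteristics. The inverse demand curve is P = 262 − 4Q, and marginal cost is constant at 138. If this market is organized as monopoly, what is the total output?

Q = 15.5

Monopoly sets MR = MC: 262 − 8Q = 138 ⇒ Q = 15.5, P = 262 − 4·15.5 = 200.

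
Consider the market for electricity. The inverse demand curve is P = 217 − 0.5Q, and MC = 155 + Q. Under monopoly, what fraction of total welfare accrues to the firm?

PS/TS = 0.8

The monopolist equates marginal revenue to marginal cost: 217 − Q = 155 + Q, so Q = 31. From demand, P = 201.5.
CS = ½·(217 − 201.5)·31 = 240.25.
PS = P·Q − VC(Q) = 201.5·31 − (155·31 + ½·1·31²) = 961.
Share captured = PS/TS = 961/1201.25 = 0.8.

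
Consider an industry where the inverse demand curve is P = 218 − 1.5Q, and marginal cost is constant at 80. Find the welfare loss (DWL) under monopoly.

DWL = 1587

Perfect competition: P = MC = 80, so 218 − 1.5Q = 80 and Q = 92.
The monopolist equates marginal revenue to marginal cost: 218 − 3Q = 80, so Q = 46. From demand, P = 149.
DWL is the triangle between Q = 46 and Q = 92: ½·(92 − 46)·(149 − 80) = 1587.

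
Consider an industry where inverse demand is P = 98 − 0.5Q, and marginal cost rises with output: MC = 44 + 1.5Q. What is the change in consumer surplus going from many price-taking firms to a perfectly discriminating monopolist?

Under competition P = MC: 98 − 0.5Q = 44 + 1.5Q ⇒ Q = 27, P = 84.5.
CS = ½·(98 − 84.5)·27 = 182.25.
With perfect price discrimination, output is the efficient level Q = 27 (where demand meets MC), but every buyer pays their willingness to pay: CS = 0 and PS = total surplus.
CS = 0.
Change in consumer surplus: 0 − 182.25 = −182.25.

Consumer surplus falls by 182.25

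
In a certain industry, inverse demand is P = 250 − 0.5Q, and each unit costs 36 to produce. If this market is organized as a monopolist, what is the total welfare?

TS = 34347

The monopolist equates marginal revenue to marginal cost: 250 − Q = 36, so Q = 214. From demand, P = 143.
CS = ½·(250 − 143)·214 = 11449; PS = (143 − 36)·214 = 22898; TS = 34347.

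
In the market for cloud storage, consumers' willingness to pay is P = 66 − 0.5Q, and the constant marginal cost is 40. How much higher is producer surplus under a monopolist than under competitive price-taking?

PS rises by 338

Competitive firms price at marginal cost: P = 40, giving Q = 52.
PS = (40 − 40)·52 = 0.
A monopolist chooses Q where MR = MC. MR = 66 − Q; setting this equal to 40 gives Q = 26 and P = 53.
PS = (53 − 40)·26 = 338.
Change in producer surplus: 338 − 0 = 338.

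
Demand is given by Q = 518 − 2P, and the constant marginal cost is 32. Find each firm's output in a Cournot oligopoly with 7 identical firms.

q_i = 56.75

Inverting demand: P = 259 − 0.5Q.
In a 7-firm Cournot equilibrium, symmetry and the first-order condition give q = (259 − 32)/(4) = 56.75. So Q = 397.25 and P = 60.375.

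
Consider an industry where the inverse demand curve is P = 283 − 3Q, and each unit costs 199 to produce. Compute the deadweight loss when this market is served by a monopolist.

Competitive firms price at marginal cost: P = 199, giving Q = 28.
Monopoly sets MR = MC: 283 − 6Q = 199 ⇒ Q = 14, P = 283 − 3·14 = 241.
DWL is the triangle between Q = 14 and Q = 28: ½·(28 − 14)·(241 − 199) = 294.

DWL = 294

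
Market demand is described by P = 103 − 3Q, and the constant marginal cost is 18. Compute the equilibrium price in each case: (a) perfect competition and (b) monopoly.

Competition: P = 18; Monopoly: P = 60.5

Perfect competition: P = MC = 18, so 103 − 3Q = 18 and Q = 85/3.
The monopolist equates marginal revenue to marginal cost: 103 − 6Q = 18, so Q = 85/6. From demand, P = 60.5.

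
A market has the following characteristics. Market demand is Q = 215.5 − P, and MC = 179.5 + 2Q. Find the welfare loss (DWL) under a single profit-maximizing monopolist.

Inverting demand: P = 215.5 − Q.
Competitive equilibrium sets price equal to marginal cost: 215.5 − Q = 179.5 + 2Q, so Q = 12 and P = 203.5.
Monopoly sets MR = MC: 215.5 − 2Q = 179.5 + 2Q ⇒ Q = 9, P = 215.5 − 9 = 206.5.
CS = ½·(215.5 − 203.5)·12 = 72; PS = (203.5·12 − 179.5·12 − ½·2·12²) = 144; TS = 216.
CS = ½·(215.5 − 206.5)·9 = 40.5; PS = (206.5·9 − 179.5·9 − ½·2·9²) = 162; TS = 202.5.
DWL = 216 − 202.5 = 13.5.

DWL = 13.5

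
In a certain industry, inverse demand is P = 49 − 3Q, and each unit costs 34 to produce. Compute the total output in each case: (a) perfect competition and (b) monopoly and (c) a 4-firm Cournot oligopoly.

Perfect competition: P = MC = 34, so 49 − 3Q = 34 and Q = 5.
A monopolist chooses Q where MR = MC. MR = 49 − 6Q; setting this equal to 34 gives Q = 2.5 and P = 41.5.
Cournot with 4 identical firms: the symmetric best-response condition is 49 − 15q = 34. Each firm produces q = 1, total output Q = 4, price P = 37.

Competition: Q = 5; Monopoly: Q = 2.5; Cournot: Q = 4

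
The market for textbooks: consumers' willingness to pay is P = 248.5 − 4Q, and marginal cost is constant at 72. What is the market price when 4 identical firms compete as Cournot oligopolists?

With 4 symmetric Cournot firms, each firm's FOC gives 248.5 − 20q = 72, so q = 8.825, Q = 4·8.825 = 35.3, and P = 107.3.

P = 107.3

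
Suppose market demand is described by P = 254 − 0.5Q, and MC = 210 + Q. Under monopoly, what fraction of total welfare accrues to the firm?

PS/TS = 0.8

The monopolist equates marginal revenue to marginal cost: 254 − Q = 210 + Q, so Q = 22. From demand, P = 243.
CS = ½·(254 − 243)·22 = 121.
PS = P·Q − VC(Q) = 243·22 − (210·22 + ½·1·22²) = 484.
Share captured = PS/TS = 484/605 = 0.8.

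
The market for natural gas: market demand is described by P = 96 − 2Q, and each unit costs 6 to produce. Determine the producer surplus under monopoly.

Monopoly sets MR = MC: 96 − 4Q = 6 ⇒ Q = 22.5, P = 96 − 2·22.5 = 51.
PS = (51 − 6)·22.5 = 1012.5.

PS = 1012.5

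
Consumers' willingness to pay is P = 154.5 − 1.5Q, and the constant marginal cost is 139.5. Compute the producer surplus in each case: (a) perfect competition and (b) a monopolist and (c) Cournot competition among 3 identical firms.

Competition: PS = 0; Monopoly: PS = 37.5; Cournot: PS = 28.125

Under competition P = MC = 139.5, so Q = (154.5 − 139.5)/1.5 = 10.
PS = (139.5 − 139.5)·10 = 0.
Monopoly sets MR = MC: 154.5 − 3Q = 139.5 ⇒ Q = 5, P = 154.5 − 1.5·5 = 147.
PS = (147 − 139.5)·5 = 37.5.
In a 3-firm Cournot equilibrium, symmetry and the first-order condition give q = (154.5 − 139.5)/(6) = 2.5. So Q = 7.5 and P = 143.25.
PS = (143.25 − 139.5)·7.5 = 28.125.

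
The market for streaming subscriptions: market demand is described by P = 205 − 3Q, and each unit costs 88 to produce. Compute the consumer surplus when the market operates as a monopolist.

CS = 570.375

A monopolist chooses Q where MR = MC. MR = 205 − 6Q; setting this equal to 88 gives Q = 19.5 and P = 146.5.
CS = ½·(205 − 146.5)·19.5 = 570.375.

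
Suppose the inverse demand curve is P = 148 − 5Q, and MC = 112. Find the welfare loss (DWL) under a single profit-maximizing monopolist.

Under competition P = MC = 112, so Q = (148 − 112)/5 = 7.2.
A monopolist chooses Q where MR = MC. MR = 148 − 10Q; setting this equal to 112 gives Q = 3.6 and P = 130.
DWL is the triangle between Q = 3.6 and Q = 7.2: ½·(7.2 − 3.6)·(130 − 112) = 32.4.

DWL = 32.4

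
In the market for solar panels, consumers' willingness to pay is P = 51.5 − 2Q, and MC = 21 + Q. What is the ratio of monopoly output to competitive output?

Q_m/Q_c = 0.6

The monopolist equates marginal revenue to marginal cost: 51.5 − 4Q = 21 + Q, so Q = 6.1. From demand, P = 39.3.
Competitive equilibrium sets price equal to marginal cost: 51.5 − 2Q = 21 + Q, so Q = 61/6 and P = 187/6.
Ratio Q_m/Q_c = 6.1/(61/6) = 0.6.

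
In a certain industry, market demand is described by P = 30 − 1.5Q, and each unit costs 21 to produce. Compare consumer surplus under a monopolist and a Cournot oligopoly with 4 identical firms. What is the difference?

Consumer surplus rises by 10.53

A monopolist chooses Q where MR = MC. MR = 30 − 3Q; setting this equal to 21 gives Q = 3 and P = 25.5.
CS = ½·(30 − 25.5)·3 = 6.75.
In a 4-firm Cournot equilibrium, symmetry and the first-order condition give q = (30 − 21)/(7.5) = 1.2. So Q = 4.8 and P = 22.8.
CS = ½·(30 − 22.8)·4.8 = 17.28.
Change in consumer surplus: 17.28 − 6.75 = 10.53.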